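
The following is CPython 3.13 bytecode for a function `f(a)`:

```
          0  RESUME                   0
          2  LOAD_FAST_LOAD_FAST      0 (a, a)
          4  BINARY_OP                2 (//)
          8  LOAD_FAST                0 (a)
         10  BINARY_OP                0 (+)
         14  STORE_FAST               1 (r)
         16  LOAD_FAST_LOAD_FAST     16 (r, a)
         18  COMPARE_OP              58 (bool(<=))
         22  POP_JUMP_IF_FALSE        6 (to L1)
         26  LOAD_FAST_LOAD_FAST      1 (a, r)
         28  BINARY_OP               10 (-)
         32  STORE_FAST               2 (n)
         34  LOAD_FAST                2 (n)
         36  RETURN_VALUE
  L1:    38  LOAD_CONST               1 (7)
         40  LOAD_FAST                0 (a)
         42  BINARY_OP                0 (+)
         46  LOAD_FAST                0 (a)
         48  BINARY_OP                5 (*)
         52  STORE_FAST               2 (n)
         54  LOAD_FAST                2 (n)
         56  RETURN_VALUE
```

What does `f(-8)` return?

LOAD_FAST_LOAD_FAST a,a → push -8,-8. Stack: [-8, -8]
BINARY_OP // → -8 // -8 = 1. Stack: [1]
LOAD_FAST a → push -8. Stack: [1, -8]
BINARY_OP + → 1 + -8 = -7. Stack: [-7]
STORE_FAST r → r=-7. Stack: []
LOAD_FAST_LOAD_FAST r,a → push -7,-8. Stack: [-7, -8]
COMPARE_OP bool(<=) → -7 vs -8 = False. Stack: [False]
POP_JUMP_IF_FALSE → pop False; jump. Stack: []
LOAD_CONST → push 7. Stack: [7]
LOAD_FAST a → push -8. Stack: [7, -8]
BINARY_OP + → 7 + -8 = -1. Stack: [-1]
LOAD_FAST a → push -8. Stack: [-1, -8]
BINARY_OP * → -1 * -8 = 8. Stack: [8]
STORE_FAST n → n=8. Stack: []
LOAD_FAST n → push 8. Stack: [8]
RETURN_VALUE → return 8.

8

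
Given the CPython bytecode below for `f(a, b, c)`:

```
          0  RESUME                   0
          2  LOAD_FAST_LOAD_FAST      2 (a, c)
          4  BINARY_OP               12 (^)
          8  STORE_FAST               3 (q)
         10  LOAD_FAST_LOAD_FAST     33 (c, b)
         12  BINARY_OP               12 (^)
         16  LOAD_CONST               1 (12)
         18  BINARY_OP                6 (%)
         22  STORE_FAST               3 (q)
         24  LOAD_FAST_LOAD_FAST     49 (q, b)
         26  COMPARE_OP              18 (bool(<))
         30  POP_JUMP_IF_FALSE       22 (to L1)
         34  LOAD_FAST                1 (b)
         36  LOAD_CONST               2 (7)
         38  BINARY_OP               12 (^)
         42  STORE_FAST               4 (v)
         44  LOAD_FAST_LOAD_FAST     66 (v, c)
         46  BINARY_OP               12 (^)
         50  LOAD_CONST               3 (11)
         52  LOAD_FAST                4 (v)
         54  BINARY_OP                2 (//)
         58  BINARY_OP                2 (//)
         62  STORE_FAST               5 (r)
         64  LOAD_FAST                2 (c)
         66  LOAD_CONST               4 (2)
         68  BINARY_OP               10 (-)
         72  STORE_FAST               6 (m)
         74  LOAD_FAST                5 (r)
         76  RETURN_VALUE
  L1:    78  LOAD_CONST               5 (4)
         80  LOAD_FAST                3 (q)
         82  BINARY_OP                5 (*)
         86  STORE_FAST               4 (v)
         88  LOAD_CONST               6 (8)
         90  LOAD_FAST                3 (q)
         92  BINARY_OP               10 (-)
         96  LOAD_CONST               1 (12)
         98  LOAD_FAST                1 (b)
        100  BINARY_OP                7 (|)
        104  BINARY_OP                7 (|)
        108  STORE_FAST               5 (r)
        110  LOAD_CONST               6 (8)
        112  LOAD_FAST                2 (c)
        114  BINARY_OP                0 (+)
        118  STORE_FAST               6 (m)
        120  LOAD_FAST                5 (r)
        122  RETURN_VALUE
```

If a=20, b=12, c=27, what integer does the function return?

16

LOAD_FAST_LOAD_FAST a,c → push 20,27. Stack: [20, 27]
BINARY_OP ^ → 20 ^ 27 = 15. Stack: [15]
STORE_FAST q → q=15. Stack: []
LOAD_FAST_LOAD_FAST c,b → push 27,12. Stack: [27, 12]
BINARY_OP ^ → 27 ^ 12 = 23. Stack: [23]
LOAD_CONST → push 12. Stack: [23, 12]
BINARY_OP % → 23 % 12 = 11. Stack: [11]
STORE_FAST q → q=11. Stack: []
LOAD_FAST_LOAD_FAST q,b → push 11,12. Stack: [11, 12]
COMPARE_OP bool(<) → 11 vs 12 = True. Stack: [True]
POP_JUMP_IF_FALSE → pop True; no jump. Stack: []
LOAD_FAST b → push 12. Stack: [12]
LOAD_CONST → push 7. Stack: [12, 7]
BINARY_OP ^ → 12 ^ 7 = 11. Stack: [11]
STORE_FAST v → v=11. Stack: []
LOAD_FAST_LOAD_FAST v,c → push 11,27. Stack: [11, 27]
BINARY_OP ^ → 11 ^ 27 = 16. Stack: [16]
LOAD_CONST → push 11. Stack: [16, 11]
LOAD_FAST v → push 11. Stack: [16, 11, 11]
BINARY_OP // → 11 // 11 = 1. Stack: [16, 1]
BINARY_OP // → 16 // 1 = 16. Stack: [16]
STORE_FAST r → r=16. Stack: []
LOAD_FAST c → push 27. Stack: [27]
LOAD_CONST → push 2. Stack: [27, 2]
BINARY_OP - → 27 - 2 = 25. Stack: [25]
STORE_FAST m → m=25. Stack: []
LOAD_FAST r → push 16. Stack: [16]
RETURN_VALUE → return 16.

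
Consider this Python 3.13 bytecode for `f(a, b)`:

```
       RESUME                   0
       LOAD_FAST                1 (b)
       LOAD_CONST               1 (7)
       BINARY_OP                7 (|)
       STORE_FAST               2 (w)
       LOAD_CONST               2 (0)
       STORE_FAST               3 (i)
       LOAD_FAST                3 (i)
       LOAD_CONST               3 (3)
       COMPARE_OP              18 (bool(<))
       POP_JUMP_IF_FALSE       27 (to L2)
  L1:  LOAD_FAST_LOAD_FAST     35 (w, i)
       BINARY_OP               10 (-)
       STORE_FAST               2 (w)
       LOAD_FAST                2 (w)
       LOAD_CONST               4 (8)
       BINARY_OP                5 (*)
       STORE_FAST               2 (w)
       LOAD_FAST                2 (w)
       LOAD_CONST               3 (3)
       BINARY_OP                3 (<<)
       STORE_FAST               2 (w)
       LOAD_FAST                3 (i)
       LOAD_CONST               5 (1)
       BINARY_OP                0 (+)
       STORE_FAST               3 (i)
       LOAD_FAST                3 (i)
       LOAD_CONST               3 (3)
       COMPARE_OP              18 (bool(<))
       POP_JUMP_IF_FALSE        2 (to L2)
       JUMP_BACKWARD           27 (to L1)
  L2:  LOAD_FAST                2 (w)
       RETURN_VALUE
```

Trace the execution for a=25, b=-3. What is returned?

-266368

LOAD_FAST b → push -3
LOAD_CONST → push 7
BINARY_OP | → -3 | 7 = -1
STORE_FAST w → w=-1
LOAD_CONST → push 0
STORE_FAST i → i=0
LOAD_FAST i → push 0
LOAD_CONST → push 3
COMPARE_OP bool(<) → 0 vs 3 = True
POP_JUMP_IF_FALSE → pop True; no jump
LOAD_FAST_LOAD_FAST w,i → push -1,0
BINARY_OP - → -1 - 0 = -1
STORE_FAST w → w=-1
LOAD_FAST w → push -1
LOAD_CONST → push 8
BINARY_OP * → -1 * 8 = -8
STORE_FAST w → w=-8
LOAD_FAST w → push -8
LOAD_CONST → push 3
BINARY_OP << → -8 << 3 = -64
STORE_FAST w → w=-64
LOAD_FAST i → push 0
LOAD_CONST → push 1
BINARY_OP + → 0 + 1 = 1
STORE_FAST i → i=1
LOAD_FAST i → push 1
LOAD_CONST → push 3
COMPARE_OP bool(<) → 1 vs 3 = True
POP_JUMP_IF_FALSE → pop True; no jump
LOAD_FAST_LOAD_FAST w,i → push -64,1
BINARY_OP - → -64 - 1 = -65
STORE_FAST w → w=-65
LOAD_FAST w → push -65
LOAD_CONST → push 8
BINARY_OP * → -65 * 8 = -520
STORE_FAST w → w=-520
LOAD_FAST w → push -520
LOAD_CONST → push 3
BINARY_OP << → -520 << 3 = -4160
STORE_FAST w → w=-4160
LOAD_FAST i → push 1
LOAD_CONST → push 1
BINARY_OP + → 1 + 1 = 2
STORE_FAST i → i=2
LOAD_FAST i → push 2
LOAD_CONST → push 3
COMPARE_OP bool(<) → 2 vs 3 = True
POP_JUMP_IF_FALSE → pop True; no jump
LOAD_FAST_LOAD_FAST w,i → push -4160,2
BINARY_OP - → -4160 - 2 = -4162
STORE_FAST w → w=-4162
LOAD_FAST w → push -4162
LOAD_CONST → push 8
BINARY_OP * → -4162 * 8 = -33296
STORE_FAST w → w=-33296
LOAD_FAST w → push -33296
LOAD_CONST → push 3
BINARY_OP << → -33296 << 3 = -266368
STORE_FAST w → w=-266368
LOAD_FAST i → push 2
LOAD_CONST → push 1
BINARY_OP + → 2 + 1 = 3
STORE_FAST i → i=3
LOAD_FAST i → push 3
LOAD_CONST → push 3
COMPARE_OP bool(<) → 3 vs 3 = False
POP_JUMP_IF_FALSE → pop False; jump
LOAD_FAST w → push -266368
RETURN_VALUE → return -266368.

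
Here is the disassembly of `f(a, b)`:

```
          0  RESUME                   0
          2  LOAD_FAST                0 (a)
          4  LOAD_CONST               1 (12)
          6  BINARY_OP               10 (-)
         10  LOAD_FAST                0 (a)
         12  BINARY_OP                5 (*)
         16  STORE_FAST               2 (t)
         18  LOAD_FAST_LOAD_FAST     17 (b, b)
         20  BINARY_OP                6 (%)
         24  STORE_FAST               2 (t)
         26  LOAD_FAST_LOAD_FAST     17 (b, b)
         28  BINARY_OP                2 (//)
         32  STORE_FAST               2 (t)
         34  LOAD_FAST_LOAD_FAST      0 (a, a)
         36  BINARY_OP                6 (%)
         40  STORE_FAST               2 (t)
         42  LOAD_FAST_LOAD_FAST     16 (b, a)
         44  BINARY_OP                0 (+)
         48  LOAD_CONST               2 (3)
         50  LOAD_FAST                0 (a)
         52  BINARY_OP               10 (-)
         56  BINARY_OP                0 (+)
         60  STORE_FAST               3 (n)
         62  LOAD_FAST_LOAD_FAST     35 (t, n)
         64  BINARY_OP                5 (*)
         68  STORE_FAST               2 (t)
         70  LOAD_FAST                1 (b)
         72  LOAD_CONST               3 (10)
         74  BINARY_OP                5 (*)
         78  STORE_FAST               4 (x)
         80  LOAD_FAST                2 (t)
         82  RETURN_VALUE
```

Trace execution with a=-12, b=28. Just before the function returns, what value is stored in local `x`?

LOAD_FAST a → push -12. Stack: [-12]
LOAD_CONST → push 12. Stack: [-12, 12]
BINARY_OP - → -12 - 12 = -24. Stack: [-24]
LOAD_FAST a → push -12. Stack: [-24, -12]
BINARY_OP * → -24 * -12 = 288. Stack: [288]
STORE_FAST t → t=288. Stack: []
LOAD_FAST_LOAD_FAST b,b → push 28,28. Stack: [28, 28]
BINARY_OP % → 28 % 28 = 0. Stack: [0]
STORE_FAST t → t=0. Stack: []
LOAD_FAST_LOAD_FAST b,b → push 28,28. Stack: [28, 28]
BINARY_OP // → 28 // 28 = 1. Stack: [1]
STORE_FAST t → t=1. Stack: []
LOAD_FAST_LOAD_FAST a,a → push -12,-12. Stack: [-12, -12]
BINARY_OP % → -12 % -12 = 0. Stack: [0]
STORE_FAST t → t=0. Stack: []
LOAD_FAST_LOAD_FAST b,a → push 28,-12. Stack: [28, -12]
BINARY_OP + → 28 + -12 = 16. Stack: [16]
LOAD_CONST → push 3. Stack: [16, 3]
LOAD_FAST a → push -12. Stack: [16, 3, -12]
BINARY_OP - → 3 - -12 = 15. Stack: [16, 15]
BINARY_OP + → 16 + 15 = 31. Stack: [31]
STORE_FAST n → n=31. Stack: []
LOAD_FAST_LOAD_FAST t,n → push 0,31. Stack: [0, 31]
BINARY_OP * → 0 * 31 = 0. Stack: [0]
STORE_FAST t → t=0. Stack: []
LOAD_FAST b → push 28. Stack: [28]
LOAD_CONST → push 10. Stack: [28, 10]
BINARY_OP * → 28 * 10 = 280. Stack: [280]
STORE_FAST x → x=280. Stack: []
LOAD_FAST t → push 0. Stack: [0]
RETURN_VALUE → return 0.

280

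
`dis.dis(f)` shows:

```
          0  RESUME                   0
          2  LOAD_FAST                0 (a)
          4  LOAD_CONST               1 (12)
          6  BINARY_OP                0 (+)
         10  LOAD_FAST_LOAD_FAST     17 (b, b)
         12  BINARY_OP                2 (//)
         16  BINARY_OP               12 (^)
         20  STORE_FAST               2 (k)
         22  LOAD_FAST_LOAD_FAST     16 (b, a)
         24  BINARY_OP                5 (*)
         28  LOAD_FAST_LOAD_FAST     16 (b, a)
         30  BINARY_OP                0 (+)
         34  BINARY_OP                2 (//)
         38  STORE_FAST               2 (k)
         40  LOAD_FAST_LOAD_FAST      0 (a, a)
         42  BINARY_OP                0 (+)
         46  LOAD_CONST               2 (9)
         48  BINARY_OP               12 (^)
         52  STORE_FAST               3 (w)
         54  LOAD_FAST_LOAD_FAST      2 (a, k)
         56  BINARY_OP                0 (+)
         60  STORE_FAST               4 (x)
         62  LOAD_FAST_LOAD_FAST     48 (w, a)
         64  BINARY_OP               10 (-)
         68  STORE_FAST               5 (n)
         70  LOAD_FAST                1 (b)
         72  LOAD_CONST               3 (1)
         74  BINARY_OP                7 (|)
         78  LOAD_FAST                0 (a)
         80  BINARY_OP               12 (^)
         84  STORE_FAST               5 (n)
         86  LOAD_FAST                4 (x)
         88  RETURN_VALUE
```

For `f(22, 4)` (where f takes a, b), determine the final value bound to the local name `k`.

3

LOAD_FAST a → push 22. Stack: [22]
LOAD_CONST → push 12. Stack: [22, 12]
BINARY_OP + → 22 + 12 = 34. Stack: [34]
LOAD_FAST_LOAD_FAST b,b → push 4,4. Stack: [34, 4, 4]
BINARY_OP // → 4 // 4 = 1. Stack: [34, 1]
BINARY_OP ^ → 34 ^ 1 = 35. Stack: [35]
STORE_FAST k → k=35. Stack: []
LOAD_FAST_LOAD_FAST b,a → push 4,22. Stack: [4, 22]
BINARY_OP * → 4 * 22 = 88. Stack: [88]
LOAD_FAST_LOAD_FAST b,a → push 4,22. Stack: [88, 4, 22]
BINARY_OP + → 4 + 22 = 26. Stack: [88, 26]
BINARY_OP // → 88 // 26 = 3. Stack: [3]
STORE_FAST k → k=3. Stack: []
LOAD_FAST_LOAD_FAST a,a → push 22,22. Stack: [22, 22]
BINARY_OP + → 22 + 22 = 44. Stack: [44]
LOAD_CONST → push 9. Stack: [44, 9]
BINARY_OP ^ → 44 ^ 9 = 37. Stack: [37]
STORE_FAST w → w=37. Stack: []
LOAD_FAST_LOAD_FAST a,k → push 22,3. Stack: [22, 3]
BINARY_OP + → 22 + 3 = 25. Stack: [25]
STORE_FAST x → x=25. Stack: []
LOAD_FAST_LOAD_FAST w,a → push 37,22. Stack: [37, 22]
BINARY_OP - → 37 - 22 = 15. Stack: [15]
STORE_FAST n → n=15. Stack: []
LOAD_FAST b → push 4. Stack: [4]
LOAD_CONST → push 1. Stack: [4, 1]
BINARY_OP | → 4 | 1 = 5. Stack: [5]
LOAD_FAST a → push 22. Stack: [5, 22]
BINARY_OP ^ → 5 ^ 22 = 19. Stack: [19]
STORE_FAST n → n=19. Stack: []
LOAD_FAST x → push 25. Stack: [25]
RETURN_VALUE → return 25.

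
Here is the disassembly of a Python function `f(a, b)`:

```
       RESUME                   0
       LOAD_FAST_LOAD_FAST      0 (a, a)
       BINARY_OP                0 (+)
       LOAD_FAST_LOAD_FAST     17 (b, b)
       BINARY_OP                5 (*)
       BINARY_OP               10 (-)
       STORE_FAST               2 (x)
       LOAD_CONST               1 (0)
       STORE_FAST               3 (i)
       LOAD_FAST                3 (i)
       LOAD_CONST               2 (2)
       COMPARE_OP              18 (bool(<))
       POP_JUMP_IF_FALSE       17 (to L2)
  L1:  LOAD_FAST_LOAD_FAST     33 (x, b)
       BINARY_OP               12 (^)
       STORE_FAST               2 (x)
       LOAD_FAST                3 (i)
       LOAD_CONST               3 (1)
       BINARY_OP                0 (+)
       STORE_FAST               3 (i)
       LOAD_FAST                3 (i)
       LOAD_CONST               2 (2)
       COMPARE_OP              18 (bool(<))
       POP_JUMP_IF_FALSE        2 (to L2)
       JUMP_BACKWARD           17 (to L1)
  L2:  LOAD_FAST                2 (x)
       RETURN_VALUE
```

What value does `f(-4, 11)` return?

LOAD_FAST_LOAD_FAST a,a → push -4,-4. Stack: [-4, -4]
BINARY_OP + → -4 + -4 = -8. Stack: [-8]
LOAD_FAST_LOAD_FAST b,b → push 11,11. Stack: [-8, 11, 11]
BINARY_OP * → 11 * 11 = 121. Stack: [-8, 121]
BINARY_OP - → -8 - 121 = -129. Stack: [-129]
STORE_FAST x → x=-129. Stack: []
LOAD_CONST → push 0. Stack: [0]
STORE_FAST i → i=0. Stack: []
LOAD_FAST i → push 0. Stack: [0]
LOAD_CONST → push 2. Stack: [0, 2]
COMPARE_OP bool(<) → 0 vs 2 = True. Stack: [True]
POP_JUMP_IF_FALSE → pop True; no jump. Stack: []
LOAD_FAST_LOAD_FAST x,b → push -129,11. Stack: [-129, 11]
BINARY_OP ^ → -129 ^ 11 = -140. Stack: [-140]
STORE_FAST x → x=-140. Stack: []
LOAD_FAST i → push 0. Stack: [0]
LOAD_CONST → push 1. Stack: [0, 1]
BINARY_OP + → 0 + 1 = 1. Stack: [1]
STORE_FAST i → i=1. Stack: []
LOAD_FAST i → push 1. Stack: [1]
LOAD_CONST → push 2. Stack: [1, 2]
COMPARE_OP bool(<) → 1 vs 2 = True. Stack: [True]
POP_JUMP_IF_FALSE → pop True; no jump. Stack: []
LOAD_FAST_LOAD_FAST x,b → push -140,11. Stack: [-140, 11]
BINARY_OP ^ → -140 ^ 11 = -129. Stack: [-129]
STORE_FAST x → x=-129. Stack: []
LOAD_FAST i → push 1. Stack: [1]
LOAD_CONST → push 1. Stack: [1, 1]
BINARY_OP + → 1 + 1 = 2. Stack: [2]
STORE_FAST i → i=2. Stack: []
LOAD_FAST i → push 2. Stack: [2]
LOAD_CONST → push 2. Stack: [2, 2]
COMPARE_OP bool(<) → 2 vs 2 = False. Stack: [False]
POP_JUMP_IF_FALSE → pop False; jump. Stack: []
LOAD_FAST x → push -129. Stack: [-129]
RETURN_VALUE → return -129.

-129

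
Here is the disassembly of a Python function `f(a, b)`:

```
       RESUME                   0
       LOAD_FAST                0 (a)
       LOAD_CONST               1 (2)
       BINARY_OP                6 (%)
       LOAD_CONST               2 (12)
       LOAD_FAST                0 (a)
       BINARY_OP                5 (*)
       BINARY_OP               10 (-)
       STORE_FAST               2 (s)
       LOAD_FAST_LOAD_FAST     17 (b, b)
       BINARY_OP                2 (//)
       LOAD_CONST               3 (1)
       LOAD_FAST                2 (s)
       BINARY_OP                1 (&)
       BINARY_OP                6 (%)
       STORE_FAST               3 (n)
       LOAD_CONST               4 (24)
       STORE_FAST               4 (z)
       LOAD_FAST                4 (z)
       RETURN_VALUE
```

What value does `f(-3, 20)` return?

LOAD_FAST a → push -3. Stack: [-3]
LOAD_CONST → push 2. Stack: [-3, 2]
BINARY_OP % → -3 % 2 = 1. Stack: [1]
LOAD_CONST → push 12. Stack: [1, 12]
LOAD_FAST a → push -3. Stack: [1, 12, -3]
BINARY_OP * → 12 * -3 = -36. Stack: [1, -36]
BINARY_OP - → 1 - -36 = 37. Stack: [37]
STORE_FAST s → s=37. Stack: []
LOAD_FAST_LOAD_FAST b,b → push 20,20. Stack: [20, 20]
BINARY_OP // → 20 // 20 = 1. Stack: [1]
LOAD_CONST → push 1. Stack: [1, 1]
LOAD_FAST s → push 37. Stack: [1, 1, 37]
BINARY_OP & → 1 & 37 = 1. Stack: [1, 1]
BINARY_OP % → 1 % 1 = 0. Stack: [0]
STORE_FAST n → n=0. Stack: []
LOAD_CONST → push 24. Stack: [24]
STORE_FAST z → z=24. Stack: []
LOAD_FAST z → push 24. Stack: [24]
RETURN_VALUE → return 24.

24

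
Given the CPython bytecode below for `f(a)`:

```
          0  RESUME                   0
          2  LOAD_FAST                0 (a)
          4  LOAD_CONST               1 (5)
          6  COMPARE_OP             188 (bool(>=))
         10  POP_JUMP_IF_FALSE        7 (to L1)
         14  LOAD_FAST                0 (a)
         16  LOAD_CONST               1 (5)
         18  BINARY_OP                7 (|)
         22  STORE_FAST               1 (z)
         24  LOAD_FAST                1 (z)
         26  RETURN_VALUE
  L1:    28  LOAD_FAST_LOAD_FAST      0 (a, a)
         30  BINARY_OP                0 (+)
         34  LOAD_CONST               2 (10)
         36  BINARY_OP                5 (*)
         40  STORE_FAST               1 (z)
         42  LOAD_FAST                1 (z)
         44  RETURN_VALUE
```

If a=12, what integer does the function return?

13

LOAD_FAST a → push 12. Stack: [12]
LOAD_CONST → push 5. Stack: [12, 5]
COMPARE_OP bool(>=) → 12 vs 5 = True. Stack: [True]
POP_JUMP_IF_FALSE → pop True; no jump. Stack: []
LOAD_FAST a → push 12. Stack: [12]
LOAD_CONST → push 5. Stack: [12, 5]
BINARY_OP | → 12 | 5 = 13. Stack: [13]
STORE_FAST z → z=13. Stack: []
LOAD_FAST z → push 13. Stack: [13]
RETURN_VALUE → return 13.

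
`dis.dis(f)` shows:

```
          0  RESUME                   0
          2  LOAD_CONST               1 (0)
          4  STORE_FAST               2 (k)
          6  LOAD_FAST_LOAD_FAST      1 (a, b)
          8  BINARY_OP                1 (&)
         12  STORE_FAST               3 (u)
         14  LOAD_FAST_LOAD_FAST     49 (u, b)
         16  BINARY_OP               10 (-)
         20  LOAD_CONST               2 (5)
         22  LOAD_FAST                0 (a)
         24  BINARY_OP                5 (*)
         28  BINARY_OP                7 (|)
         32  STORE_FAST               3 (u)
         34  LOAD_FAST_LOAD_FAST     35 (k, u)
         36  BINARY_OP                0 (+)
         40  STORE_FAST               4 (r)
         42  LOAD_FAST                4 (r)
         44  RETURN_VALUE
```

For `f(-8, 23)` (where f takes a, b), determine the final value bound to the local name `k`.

0

LOAD_CONST → push 0. Stack: [0]
STORE_FAST k → k=0. Stack: []
LOAD_FAST_LOAD_FAST a,b → push -8,23. Stack: [-8, 23]
BINARY_OP & → -8 & 23 = 16. Stack: [16]
STORE_FAST u → u=16. Stack: []
LOAD_FAST_LOAD_FAST u,b → push 16,23. Stack: [16, 23]
BINARY_OP - → 16 - 23 = -7. Stack: [-7]
LOAD_CONST → push 5. Stack: [-7, 5]
LOAD_FAST a → push -8. Stack: [-7, 5, -8]
BINARY_OP * → 5 * -8 = -40. Stack: [-7, -40]
BINARY_OP | → -7 | -40 = -7. Stack: [-7]
STORE_FAST u → u=-7. Stack: []
LOAD_FAST_LOAD_FAST k,u → push 0,-7. Stack: [0, -7]
BINARY_OP + → 0 + -7 = -7. Stack: [-7]
STORE_FAST r → r=-7. Stack: []
LOAD_FAST r → push -7. Stack: [-7]
RETURN_VALUE → return -7.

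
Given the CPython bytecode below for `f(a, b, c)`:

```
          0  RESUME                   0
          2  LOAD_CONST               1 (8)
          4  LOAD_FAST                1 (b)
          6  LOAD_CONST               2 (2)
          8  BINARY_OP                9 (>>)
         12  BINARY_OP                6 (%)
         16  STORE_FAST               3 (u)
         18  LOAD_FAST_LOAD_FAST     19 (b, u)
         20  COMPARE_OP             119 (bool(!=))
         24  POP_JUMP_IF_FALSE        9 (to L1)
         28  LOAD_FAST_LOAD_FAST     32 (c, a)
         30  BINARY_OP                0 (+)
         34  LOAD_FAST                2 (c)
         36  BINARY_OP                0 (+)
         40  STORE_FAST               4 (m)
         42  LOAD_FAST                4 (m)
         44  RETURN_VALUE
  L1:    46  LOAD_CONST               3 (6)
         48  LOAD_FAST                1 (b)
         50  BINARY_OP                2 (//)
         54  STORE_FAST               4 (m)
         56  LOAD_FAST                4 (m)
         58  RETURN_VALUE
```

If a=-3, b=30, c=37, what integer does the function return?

71

LOAD_CONST → push 8. Stack: [8]
LOAD_FAST b → push 30. Stack: [8, 30]
LOAD_CONST → push 2. Stack: [8, 30, 2]
BINARY_OP >> → 30 >> 2 = 7. Stack: [8, 7]
BINARY_OP % → 8 % 7 = 1. Stack: [1]
STORE_FAST u → u=1. Stack: []
LOAD_FAST_LOAD_FAST b,u → push 30,1. Stack: [30, 1]
COMPARE_OP bool(!=) → 30 vs 1 = True. Stack: [True]
POP_JUMP_IF_FALSE → pop True; no jump. Stack: []
LOAD_FAST_LOAD_FAST c,a → push 37,-3. Stack: [37, -3]
BINARY_OP + → 37 + -3 = 34. Stack: [34]
LOAD_FAST c → push 37. Stack: [34, 37]
BINARY_OP + → 34 + 37 = 71. Stack: [71]
STORE_FAST m → m=71. Stack: []
LOAD_FAST m → push 71. Stack: [71]
RETURN_VALUE → return 71.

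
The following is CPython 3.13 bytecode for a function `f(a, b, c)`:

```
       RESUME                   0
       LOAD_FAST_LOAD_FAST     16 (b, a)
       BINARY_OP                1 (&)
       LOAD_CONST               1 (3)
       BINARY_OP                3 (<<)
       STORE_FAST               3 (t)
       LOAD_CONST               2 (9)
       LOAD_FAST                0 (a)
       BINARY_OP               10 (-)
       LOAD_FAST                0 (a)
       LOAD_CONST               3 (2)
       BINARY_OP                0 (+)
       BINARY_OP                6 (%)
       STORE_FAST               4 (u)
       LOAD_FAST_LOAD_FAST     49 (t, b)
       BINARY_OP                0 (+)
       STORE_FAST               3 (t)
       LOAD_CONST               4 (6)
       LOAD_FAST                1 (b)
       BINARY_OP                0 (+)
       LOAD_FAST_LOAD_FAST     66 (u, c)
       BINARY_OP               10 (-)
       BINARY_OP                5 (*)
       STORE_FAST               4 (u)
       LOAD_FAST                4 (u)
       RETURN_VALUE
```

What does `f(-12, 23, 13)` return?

LOAD_FAST_LOAD_FAST b,a → push 23,-12. Stack: [23, -12]
BINARY_OP & → 23 & -12 = 20. Stack: [20]
LOAD_CONST → push 3. Stack: [20, 3]
BINARY_OP << → 20 << 3 = 160. Stack: [160]
STORE_FAST t → t=160. Stack: []
LOAD_CONST → push 9. Stack: [9]
LOAD_FAST a → push -12. Stack: [9, -12]
BINARY_OP - → 9 - -12 = 21. Stack: [21]
LOAD_FAST a → push -12. Stack: [21, -12]
LOAD_CONST → push 2. Stack: [21, -12, 2]
BINARY_OP + → -12 + 2 = -10. Stack: [21, -10]
BINARY_OP % → 21 % -10 = -9. Stack: [-9]
STORE_FAST u → u=-9. Stack: []
LOAD_FAST_LOAD_FAST t,b → push 160,23. Stack: [160, 23]
BINARY_OP + → 160 + 23 = 183. Stack: [183]
STORE_FAST t → t=183. Stack: []
LOAD_CONST → push 6. Stack: [6]
LOAD_FAST b → push 23. Stack: [6, 23]
BINARY_OP + → 6 + 23 = 29. Stack: [29]
LOAD_FAST_LOAD_FAST u,c → push -9,13. Stack: [29, -9, 13]
BINARY_OP - → -9 - 13 = -22. Stack: [29, -22]
BINARY_OP * → 29 * -22 = -638. Stack: [-638]
STORE_FAST u → u=-638. Stack: []
LOAD_FAST u → push -638. Stack: [-638]
RETURN_VALUE → return -638.

-638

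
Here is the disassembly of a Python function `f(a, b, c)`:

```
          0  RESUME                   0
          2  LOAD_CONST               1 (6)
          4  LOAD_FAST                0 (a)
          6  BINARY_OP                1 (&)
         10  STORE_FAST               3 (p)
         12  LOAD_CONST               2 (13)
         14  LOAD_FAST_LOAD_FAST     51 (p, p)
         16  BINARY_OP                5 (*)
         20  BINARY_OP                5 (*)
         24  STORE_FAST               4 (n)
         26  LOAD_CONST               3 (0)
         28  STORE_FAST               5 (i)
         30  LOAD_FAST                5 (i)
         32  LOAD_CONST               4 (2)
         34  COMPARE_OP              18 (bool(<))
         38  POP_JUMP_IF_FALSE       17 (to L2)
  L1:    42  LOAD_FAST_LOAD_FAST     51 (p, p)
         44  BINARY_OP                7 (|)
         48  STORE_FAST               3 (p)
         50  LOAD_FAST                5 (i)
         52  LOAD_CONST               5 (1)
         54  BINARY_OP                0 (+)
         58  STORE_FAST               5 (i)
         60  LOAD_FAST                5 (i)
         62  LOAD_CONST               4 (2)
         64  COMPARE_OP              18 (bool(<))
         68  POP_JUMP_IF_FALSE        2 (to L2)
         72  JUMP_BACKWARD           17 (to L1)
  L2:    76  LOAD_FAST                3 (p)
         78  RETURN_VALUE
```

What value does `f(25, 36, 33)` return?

LOAD_CONST → push 6. Stack: [6]
LOAD_FAST a → push 25. Stack: [6, 25]
BINARY_OP & → 6 & 25 = 0. Stack: [0]
STORE_FAST p → p=0. Stack: []
LOAD_CONST → push 13. Stack: [13]
LOAD_FAST_LOAD_FAST p,p → push 0,0. Stack: [13, 0, 0]
BINARY_OP * → 0 * 0 = 0. Stack: [13, 0]
BINARY_OP * → 13 * 0 = 0. Stack: [0]
STORE_FAST n → n=0. Stack: []
LOAD_CONST → push 0. Stack: [0]
STORE_FAST i → i=0. Stack: []
LOAD_FAST i → push 0. Stack: [0]
LOAD_CONST → push 2. Stack: [0, 2]
COMPARE_OP bool(<) → 0 vs 2 = True. Stack: [True]
POP_JUMP_IF_FALSE → pop True; no jump. Stack: []
LOAD_FAST_LOAD_FAST p,p → push 0,0. Stack: [0, 0]
BINARY_OP | → 0 | 0 = 0. Stack: [0]
STORE_FAST p → p=0. Stack: []
LOAD_FAST i → push 0. Stack: [0]
LOAD_CONST → push 1. Stack: [0, 1]
BINARY_OP + → 0 + 1 = 1. Stack: [1]
STORE_FAST i → i=1. Stack: []
LOAD_FAST i → push 1. Stack: [1]
LOAD_CONST → push 2. Stack: [1, 2]
COMPARE_OP bool(<) → 1 vs 2 = True. Stack: [True]
POP_JUMP_IF_FALSE → pop True; no jump. Stack: []
LOAD_FAST_LOAD_FAST p,p → push 0,0. Stack: [0, 0]
BINARY_OP | → 0 | 0 = 0. Stack: [0]
STORE_FAST p → p=0. Stack: []
LOAD_FAST i → push 1. Stack: [1]
LOAD_CONST → push 1. Stack: [1, 1]
BINARY_OP + → 1 + 1 = 2. Stack: [2]
STORE_FAST i → i=2. Stack: []
LOAD_FAST i → push 2. Stack: [2]
LOAD_CONST → push 2. Stack: [2, 2]
COMPARE_OP bool(<) → 2 vs 2 = False. Stack: [False]
POP_JUMP_IF_FALSE → pop False; jump. Stack: []
LOAD_FAST p → push 0. Stack: [0]
RETURN_VALUE → return 0.

0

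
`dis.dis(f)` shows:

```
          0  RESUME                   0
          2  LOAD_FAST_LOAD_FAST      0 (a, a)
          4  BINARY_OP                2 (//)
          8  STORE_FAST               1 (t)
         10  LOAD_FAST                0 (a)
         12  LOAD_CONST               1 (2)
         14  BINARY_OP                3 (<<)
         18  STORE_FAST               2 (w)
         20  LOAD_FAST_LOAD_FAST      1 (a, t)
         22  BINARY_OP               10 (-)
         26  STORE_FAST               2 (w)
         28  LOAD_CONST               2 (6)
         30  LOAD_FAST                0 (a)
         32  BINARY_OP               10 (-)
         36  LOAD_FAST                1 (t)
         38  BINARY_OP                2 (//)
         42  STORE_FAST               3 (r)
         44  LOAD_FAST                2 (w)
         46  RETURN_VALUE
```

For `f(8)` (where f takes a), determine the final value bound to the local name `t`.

LOAD_FAST_LOAD_FAST a,a → push 8,8. Stack: [8, 8]
BINARY_OP // → 8 // 8 = 1. Stack: [1]
STORE_FAST t → t=1. Stack: []
LOAD_FAST a → push 8. Stack: [8]
LOAD_CONST → push 2. Stack: [8, 2]
BINARY_OP << → 8 << 2 = 32. Stack: [32]
STORE_FAST w → w=32. Stack: []
LOAD_FAST_LOAD_FAST a,t → push 8,1. Stack: [8, 1]
BINARY_OP - → 8 - 1 = 7. Stack: [7]
STORE_FAST w → w=7. Stack: []
LOAD_CONST → push 6. Stack: [6]
LOAD_FAST a → push 8. Stack: [6, 8]
BINARY_OP - → 6 - 8 = -2. Stack: [-2]
LOAD_FAST t → push 1. Stack: [-2, 1]
BINARY_OP // → -2 // 1 = -2. Stack: [-2]
STORE_FAST r → r=-2. Stack: []
LOAD_FAST w → push 7. Stack: [7]
RETURN_VALUE → return 7.

1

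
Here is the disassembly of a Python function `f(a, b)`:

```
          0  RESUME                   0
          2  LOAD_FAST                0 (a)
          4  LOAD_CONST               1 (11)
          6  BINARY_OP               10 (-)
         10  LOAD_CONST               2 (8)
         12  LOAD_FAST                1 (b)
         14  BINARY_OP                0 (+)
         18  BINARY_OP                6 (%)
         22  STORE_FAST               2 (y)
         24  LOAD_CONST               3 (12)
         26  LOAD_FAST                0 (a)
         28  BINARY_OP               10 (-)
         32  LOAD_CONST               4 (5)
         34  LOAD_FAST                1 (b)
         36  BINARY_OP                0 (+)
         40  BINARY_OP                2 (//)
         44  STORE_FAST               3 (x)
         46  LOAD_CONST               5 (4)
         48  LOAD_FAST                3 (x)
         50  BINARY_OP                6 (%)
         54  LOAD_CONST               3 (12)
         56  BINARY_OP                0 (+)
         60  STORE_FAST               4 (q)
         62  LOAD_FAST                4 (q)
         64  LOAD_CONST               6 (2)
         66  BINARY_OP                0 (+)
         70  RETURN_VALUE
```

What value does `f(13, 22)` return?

LOAD_FAST a → push 13. Stack: [13]
LOAD_CONST → push 11. Stack: [13, 11]
BINARY_OP - → 13 - 11 = 2. Stack: [2]
LOAD_CONST → push 8. Stack: [2, 8]
LOAD_FAST b → push 22. Stack: [2, 8, 22]
BINARY_OP + → 8 + 22 = 30. Stack: [2, 30]
BINARY_OP % → 2 % 30 = 2. Stack: [2]
STORE_FAST y → y=2. Stack: []
LOAD_CONST → push 12. Stack: [12]
LOAD_FAST a → push 13. Stack: [12, 13]
BINARY_OP - → 12 - 13 = -1. Stack: [-1]
LOAD_CONST → push 5. Stack: [-1, 5]
LOAD_FAST b → push 22. Stack: [-1, 5, 22]
BINARY_OP + → 5 + 22 = 27. Stack: [-1, 27]
BINARY_OP // → -1 // 27 = -1. Stack: [-1]
STORE_FAST x → x=-1. Stack: []
LOAD_CONST → push 4. Stack: [4]
LOAD_FAST x → push -1. Stack: [4, -1]
BINARY_OP % → 4 % -1 = 0. Stack: [0]
LOAD_CONST → push 12. Stack: [0, 12]
BINARY_OP + → 0 + 12 = 12. Stack: [12]
STORE_FAST q → q=12. Stack: []
LOAD_FAST q → push 12. Stack: [12]
LOAD_CONST → push 2. Stack: [12, 2]
BINARY_OP + → 12 + 2 = 14. Stack: [14]
RETURN_VALUE → return 14.

14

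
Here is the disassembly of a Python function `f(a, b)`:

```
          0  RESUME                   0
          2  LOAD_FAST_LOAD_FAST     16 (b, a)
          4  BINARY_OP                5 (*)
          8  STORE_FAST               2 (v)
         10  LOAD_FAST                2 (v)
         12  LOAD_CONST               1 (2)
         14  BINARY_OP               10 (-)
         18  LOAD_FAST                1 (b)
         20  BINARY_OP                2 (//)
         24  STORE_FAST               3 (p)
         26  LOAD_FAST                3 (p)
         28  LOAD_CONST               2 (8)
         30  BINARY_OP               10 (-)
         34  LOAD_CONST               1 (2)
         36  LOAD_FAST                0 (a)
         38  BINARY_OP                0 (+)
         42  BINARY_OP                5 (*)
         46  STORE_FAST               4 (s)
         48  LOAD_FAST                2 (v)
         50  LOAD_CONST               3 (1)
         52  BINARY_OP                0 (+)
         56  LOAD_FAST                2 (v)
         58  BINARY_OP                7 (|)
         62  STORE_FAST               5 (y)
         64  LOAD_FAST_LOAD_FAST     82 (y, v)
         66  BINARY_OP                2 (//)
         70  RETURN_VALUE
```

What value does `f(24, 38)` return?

LOAD_FAST_LOAD_FAST b,a → push 38,24. Stack: [38, 24]
BINARY_OP * → 38 * 24 = 912. Stack: [912]
STORE_FAST v → v=912. Stack: []
LOAD_FAST v → push 912. Stack: [912]
LOAD_CONST → push 2. Stack: [912, 2]
BINARY_OP - → 912 - 2 = 910. Stack: [910]
LOAD_FAST b → push 38. Stack: [910, 38]
BINARY_OP // → 910 // 38 = 23. Stack: [23]
STORE_FAST p → p=23. Stack: []
LOAD_FAST p → push 23. Stack: [23]
LOAD_CONST → push 8. Stack: [23, 8]
BINARY_OP - → 23 - 8 = 15. Stack: [15]
LOAD_CONST → push 2. Stack: [15, 2]
LOAD_FAST a → push 24. Stack: [15, 2, 24]
BINARY_OP + → 2 + 24 = 26. Stack: [15, 26]
BINARY_OP * → 15 * 26 = 390. Stack: [390]
STORE_FAST s → s=390. Stack: []
LOAD_FAST v → push 912. Stack: [912]
LOAD_CONST → push 1. Stack: [912, 1]
BINARY_OP + → 912 + 1 = 913. Stack: [913]
LOAD_FAST v → push 912. Stack: [913, 912]
BINARY_OP | → 913 | 912 = 913. Stack: [913]
STORE_FAST y → y=913. Stack: []
LOAD_FAST_LOAD_FAST y,v → push 913,912. Stack: [913, 912]
BINARY_OP // → 913 // 912 = 1. Stack: [1]
RETURN_VALUE → return 1.

1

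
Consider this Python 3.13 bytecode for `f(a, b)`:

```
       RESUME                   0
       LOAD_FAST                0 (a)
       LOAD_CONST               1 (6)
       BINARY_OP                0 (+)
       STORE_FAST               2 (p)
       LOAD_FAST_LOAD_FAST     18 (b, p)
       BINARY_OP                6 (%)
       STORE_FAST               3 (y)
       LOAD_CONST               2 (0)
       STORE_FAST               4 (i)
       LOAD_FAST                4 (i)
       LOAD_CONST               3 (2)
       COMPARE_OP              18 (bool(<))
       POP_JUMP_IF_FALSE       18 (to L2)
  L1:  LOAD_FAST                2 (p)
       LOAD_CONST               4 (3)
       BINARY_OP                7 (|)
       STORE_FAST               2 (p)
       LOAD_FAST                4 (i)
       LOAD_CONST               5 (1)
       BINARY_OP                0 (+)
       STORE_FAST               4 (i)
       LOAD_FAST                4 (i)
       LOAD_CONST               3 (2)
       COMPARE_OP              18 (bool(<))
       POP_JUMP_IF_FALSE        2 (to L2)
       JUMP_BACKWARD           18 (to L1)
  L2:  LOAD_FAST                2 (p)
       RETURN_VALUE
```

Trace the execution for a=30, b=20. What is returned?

LOAD_FAST a → push 30. Stack: [30]
LOAD_CONST → push 6. Stack: [30, 6]
BINARY_OP + → 30 + 6 = 36. Stack: [36]
STORE_FAST p → p=36. Stack: []
LOAD_FAST_LOAD_FAST b,p → push 20,36. Stack: [20, 36]
BINARY_OP % → 20 % 36 = 20. Stack: [20]
STORE_FAST y → y=20. Stack: []
LOAD_CONST → push 0. Stack: [0]
STORE_FAST i → i=0. Stack: []
LOAD_FAST i → push 0. Stack: [0]
LOAD_CONST → push 2. Stack: [0, 2]
COMPARE_OP bool(<) → 0 vs 2 = True. Stack: [True]
POP_JUMP_IF_FALSE → pop True; no jump. Stack: []
LOAD_FAST p → push 36. Stack: [36]
LOAD_CONST → push 3. Stack: [36, 3]
BINARY_OP | → 36 | 3 = 39. Stack: [39]
STORE_FAST p → p=39. Stack: []
LOAD_FAST i → push 0. Stack: [0]
LOAD_CONST → push 1. Stack: [0, 1]
BINARY_OP + → 0 + 1 = 1. Stack: [1]
STORE_FAST i → i=1. Stack: []
LOAD_FAST i → push 1. Stack: [1]
LOAD_CONST → push 2. Stack: [1, 2]
COMPARE_OP bool(<) → 1 vs 2 = True. Stack: [True]
POP_JUMP_IF_FALSE → pop True; no jump. Stack: []
LOAD_FAST p → push 39. Stack: [39]
LOAD_CONST → push 3. Stack: [39, 3]
BINARY_OP | → 39 | 3 = 39. Stack: [39]
STORE_FAST p → p=39. Stack: []
LOAD_FAST i → push 1. Stack: [1]
LOAD_CONST → push 1. Stack: [1, 1]
BINARY_OP + → 1 + 1 = 2. Stack: [2]
STORE_FAST i → i=2. Stack: []
LOAD_FAST i → push 2. Stack: [2]
LOAD_CONST → push 2. Stack: [2, 2]
COMPARE_OP bool(<) → 2 vs 2 = False. Stack: [False]
POP_JUMP_IF_FALSE → pop False; jump. Stack: []
LOAD_FAST p → push 39. Stack: [39]
RETURN_VALUE → return 39.

39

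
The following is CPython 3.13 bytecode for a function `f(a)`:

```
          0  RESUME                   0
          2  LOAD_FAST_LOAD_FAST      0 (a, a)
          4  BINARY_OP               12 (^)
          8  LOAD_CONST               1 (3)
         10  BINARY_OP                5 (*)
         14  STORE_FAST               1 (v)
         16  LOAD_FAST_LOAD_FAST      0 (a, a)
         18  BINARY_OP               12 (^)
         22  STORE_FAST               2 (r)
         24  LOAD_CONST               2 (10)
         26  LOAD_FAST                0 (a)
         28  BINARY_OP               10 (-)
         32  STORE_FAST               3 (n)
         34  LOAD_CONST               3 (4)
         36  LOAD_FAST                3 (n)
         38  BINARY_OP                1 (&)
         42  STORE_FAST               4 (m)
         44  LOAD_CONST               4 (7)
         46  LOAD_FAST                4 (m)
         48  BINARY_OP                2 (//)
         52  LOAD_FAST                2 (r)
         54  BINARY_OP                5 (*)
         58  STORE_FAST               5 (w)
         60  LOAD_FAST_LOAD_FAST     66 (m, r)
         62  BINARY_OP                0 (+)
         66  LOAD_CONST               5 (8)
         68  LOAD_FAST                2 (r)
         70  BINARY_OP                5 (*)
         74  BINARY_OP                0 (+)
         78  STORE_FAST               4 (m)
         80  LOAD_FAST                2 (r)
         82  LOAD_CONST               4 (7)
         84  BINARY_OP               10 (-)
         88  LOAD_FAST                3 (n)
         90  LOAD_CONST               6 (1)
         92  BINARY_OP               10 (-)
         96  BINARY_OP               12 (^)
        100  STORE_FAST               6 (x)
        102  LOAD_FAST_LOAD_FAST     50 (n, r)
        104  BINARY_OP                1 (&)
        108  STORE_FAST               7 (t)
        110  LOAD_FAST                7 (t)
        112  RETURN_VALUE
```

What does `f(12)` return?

LOAD_FAST_LOAD_FAST a,a → push 12,12. Stack: [12, 12]
BINARY_OP ^ → 12 ^ 12 = 0. Stack: [0]
LOAD_CONST → push 3. Stack: [0, 3]
BINARY_OP * → 0 * 3 = 0. Stack: [0]
STORE_FAST v → v=0. Stack: []
LOAD_FAST_LOAD_FAST a,a → push 12,12. Stack: [12, 12]
BINARY_OP ^ → 12 ^ 12 = 0. Stack: [0]
STORE_FAST r → r=0. Stack: []
LOAD_CONST → push 10. Stack: [10]
LOAD_FAST a → push 12. Stack: [10, 12]
BINARY_OP - → 10 - 12 = -2. Stack: [-2]
STORE_FAST n → n=-2. Stack: []
LOAD_CONST → push 4. Stack: [4]
LOAD_FAST n → push -2. Stack: [4, -2]
BINARY_OP & → 4 & -2 = 4. Stack: [4]
STORE_FAST m → m=4. Stack: []
LOAD_CONST → push 7. Stack: [7]
LOAD_FAST m → push 4. Stack: [7, 4]
BINARY_OP // → 7 // 4 = 1. Stack: [1]
LOAD_FAST r → push 0. Stack: [1, 0]
BINARY_OP * → 1 * 0 = 0. Stack: [0]
STORE_FAST w → w=0. Stack: []
LOAD_FAST_LOAD_FAST m,r → push 4,0. Stack: [4, 0]
BINARY_OP + → 4 + 0 = 4. Stack: [4]
LOAD_CONST → push 8. Stack: [4, 8]
LOAD_FAST r → push 0. Stack: [4, 8, 0]
BINARY_OP * → 8 * 0 = 0. Stack: [4, 0]
BINARY_OP + → 4 + 0 = 4. Stack: [4]
STORE_FAST m → m=4. Stack: []
LOAD_FAST r → push 0. Stack: [0]
LOAD_CONST → push 7. Stack: [0, 7]
BINARY_OP - → 0 - 7 = -7. Stack: [-7]
LOAD_FAST n → push -2. Stack: [-7, -2]
LOAD_CONST → push 1. Stack: [-7, -2, 1]
BINARY_OP - → -2 - 1 = -3. Stack: [-7, -3]
BINARY_OP ^ → -7 ^ -3 = 4. Stack: [4]
STORE_FAST x → x=4. Stack: []
LOAD_FAST_LOAD_FAST n,r → push -2,0. Stack: [-2, 0]
BINARY_OP & → -2 & 0 = 0. Stack: [0]
STORE_FAST t → t=0. Stack: []
LOAD_FAST t → push 0. Stack: [0]
RETURN_VALUE → return 0.

0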